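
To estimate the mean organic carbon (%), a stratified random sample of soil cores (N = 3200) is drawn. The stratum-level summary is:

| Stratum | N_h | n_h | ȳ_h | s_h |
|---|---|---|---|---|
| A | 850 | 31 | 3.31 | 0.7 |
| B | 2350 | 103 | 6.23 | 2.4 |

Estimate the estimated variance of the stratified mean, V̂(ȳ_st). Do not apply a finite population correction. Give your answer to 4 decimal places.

V̂(ȳ_st) = Σ W_h² s_h²/n_h, with W_h = N_h/N and N = 3200:
  stratum A: (850/3200)²·0.7²/31 = 0.00111525
  stratum B: (2350/3200)²·2.4²/103 = 0.0301593
V̂(ȳ_st) = 0.0312745

V̂(ȳ_st) ≈ 0.0313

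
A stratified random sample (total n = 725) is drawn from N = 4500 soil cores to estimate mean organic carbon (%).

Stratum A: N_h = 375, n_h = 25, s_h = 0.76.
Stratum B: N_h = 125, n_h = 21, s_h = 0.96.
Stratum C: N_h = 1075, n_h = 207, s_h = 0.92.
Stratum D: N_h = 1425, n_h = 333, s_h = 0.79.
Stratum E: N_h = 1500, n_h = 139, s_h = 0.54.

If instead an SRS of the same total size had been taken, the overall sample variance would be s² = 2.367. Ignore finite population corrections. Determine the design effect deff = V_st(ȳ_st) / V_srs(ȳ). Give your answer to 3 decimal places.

V̂(ȳ_st) = Σ W_h² s_h²/n_h, with W_h = N_h/N and N = 4500:
  stratum A: (375/4500)²·0.76²/25 = 0.000160444
  stratum B: (125/4500)²·0.96²/21 = 3.38624e-05
  stratum C: (1075/4500)²·0.92²/207 = 0.000233344
  stratum D: (1425/4500)²·0.79²/333 = 0.000187938
  stratum E: (1500/4500)²·0.54²/139 = 0.000233094
V_st = 0.000848683
V_srs = s²/n = 2.367/725 = 0.00326483
deff = V_st / V_srs = 0.000848683/0.00326483 = 0.2599

deff ≈ 0.260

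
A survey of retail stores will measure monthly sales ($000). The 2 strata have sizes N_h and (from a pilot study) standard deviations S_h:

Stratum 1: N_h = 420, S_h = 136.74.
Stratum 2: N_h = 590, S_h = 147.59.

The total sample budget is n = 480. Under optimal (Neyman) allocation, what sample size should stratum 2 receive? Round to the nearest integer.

Neyman allocation: n_h = n · N_h S_h / Σ N_i S_i, with n = 480.
  stratum 1: N_h·S_h = 420·136.74 = 57430.80
  stratum 2: N_h·S_h = 590·147.59 = 87078.10
Σ N_h S_h = 144508.90
n for stratum 2 = 480·87078.10/144508.90 = 289.238 → 289

289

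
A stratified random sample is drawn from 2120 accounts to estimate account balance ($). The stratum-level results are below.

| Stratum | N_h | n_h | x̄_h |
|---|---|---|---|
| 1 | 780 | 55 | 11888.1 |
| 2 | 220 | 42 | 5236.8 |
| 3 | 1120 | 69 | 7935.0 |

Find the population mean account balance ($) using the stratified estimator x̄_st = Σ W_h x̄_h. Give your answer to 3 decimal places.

x̄_st ≈ 9109.441

N = Σ N_h = 2120. Stratum weights W_h = N_h/N.
x̄_st = (780·11888.1 + 220·5236.8 + 1120·7935.0) / 2120 = 9109.44057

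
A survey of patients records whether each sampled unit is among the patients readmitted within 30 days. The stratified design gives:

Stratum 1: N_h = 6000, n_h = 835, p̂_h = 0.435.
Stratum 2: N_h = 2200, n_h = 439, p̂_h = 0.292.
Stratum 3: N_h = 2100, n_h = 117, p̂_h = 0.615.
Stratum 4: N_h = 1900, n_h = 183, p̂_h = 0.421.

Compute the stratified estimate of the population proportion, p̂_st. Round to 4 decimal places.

N = 12200; stratum weights W_h = N_h/N.
p̂_st = Σ W_h p̂_h = (6000·0.435 + 2200·0.292 + 2100·0.615 + 1900·0.421)/12200 = 0.43802

p̂_st ≈ 0.4380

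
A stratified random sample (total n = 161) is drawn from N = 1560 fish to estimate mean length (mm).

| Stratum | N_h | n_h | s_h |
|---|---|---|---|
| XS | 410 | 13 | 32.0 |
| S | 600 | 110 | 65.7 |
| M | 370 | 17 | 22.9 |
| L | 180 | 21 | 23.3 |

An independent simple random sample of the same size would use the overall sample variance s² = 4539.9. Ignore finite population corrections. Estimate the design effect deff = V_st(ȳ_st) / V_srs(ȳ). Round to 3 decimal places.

deff ≈ 0.473

V̂(ȳ_st) = Σ W_h² s_h²/n_h, with W_h = N_h/N and N = 1560:
  stratum XS: (410/1560)²·32.0²/13 = 5.44095
  stratum S: (600/1560)²·65.7²/110 = 5.80485
  stratum M: (370/1560)²·22.9²/17 = 1.73531
  stratum L: (180/1560)²·23.3²/21 = 0.344182
V_st = 13.3253
V_srs = s²/n = 4539.9/161 = 28.1981
deff = V_st / V_srs = 13.3253/28.1981 = 0.4726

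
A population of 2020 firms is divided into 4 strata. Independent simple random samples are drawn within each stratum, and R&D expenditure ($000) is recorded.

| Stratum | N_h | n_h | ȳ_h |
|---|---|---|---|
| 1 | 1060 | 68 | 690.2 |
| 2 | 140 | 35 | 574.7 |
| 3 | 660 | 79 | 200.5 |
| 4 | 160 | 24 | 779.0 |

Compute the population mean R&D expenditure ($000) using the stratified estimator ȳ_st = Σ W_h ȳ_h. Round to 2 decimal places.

ȳ_st ≈ 529.23

N = Σ N_h = 2020. Stratum weights W_h = N_h/N.
ȳ_st = (1060·690.2 + 140·574.7 + 660·200.5 + 160·779.0) / 2020 = 529.2277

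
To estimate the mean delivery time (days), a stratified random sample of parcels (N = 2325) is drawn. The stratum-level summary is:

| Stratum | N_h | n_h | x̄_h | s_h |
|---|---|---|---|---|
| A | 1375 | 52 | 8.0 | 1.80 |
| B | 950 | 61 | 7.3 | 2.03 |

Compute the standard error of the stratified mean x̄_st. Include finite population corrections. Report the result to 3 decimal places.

SE(x̄_st) ≈ 0.178

V̂(x̄_st) = Σ W_h² (1 − n_h/N_h) s_h²/n_h, with W_h = N_h/N and N = 2325:
  stratum A: (1375/2325)²·(1 − 52/1375)·1.80²/52 = 0.0209681
  stratum B: (950/2325)²·(1 − 61/950)·2.03²/61 = 0.0105546
V̂(x̄_st) = 0.0315227
SE(x̄_st) = √0.0315227 = 0.177546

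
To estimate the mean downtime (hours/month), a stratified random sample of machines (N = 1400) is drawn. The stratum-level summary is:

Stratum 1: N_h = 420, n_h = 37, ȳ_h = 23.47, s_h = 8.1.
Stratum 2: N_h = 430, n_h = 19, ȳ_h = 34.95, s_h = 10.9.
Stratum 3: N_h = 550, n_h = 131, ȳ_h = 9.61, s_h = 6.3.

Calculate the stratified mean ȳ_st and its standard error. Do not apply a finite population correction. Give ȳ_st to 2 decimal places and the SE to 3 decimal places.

ȳ_st = Σ W_h ȳ_h = (420·23.47 + 430·34.95 + 550·9.61)/1400 = 21.55100
V̂(ȳ_st) = Σ W_h² s_h²/n_h, with W_h = N_h/N and N = 1400:
  stratum 1: (420/1400)²·8.1²/37 = 0.159592
  stratum 2: (430/1400)²·10.9²/19 = 0.589902
  stratum 3: (550/1400)²·6.3²/131 = 0.0467605
V̂(ȳ_st) = 0.796255
SE(ȳ_st) = √0.796255 = 0.892331

ȳ_st ≈ 21.55, SE ≈ 0.892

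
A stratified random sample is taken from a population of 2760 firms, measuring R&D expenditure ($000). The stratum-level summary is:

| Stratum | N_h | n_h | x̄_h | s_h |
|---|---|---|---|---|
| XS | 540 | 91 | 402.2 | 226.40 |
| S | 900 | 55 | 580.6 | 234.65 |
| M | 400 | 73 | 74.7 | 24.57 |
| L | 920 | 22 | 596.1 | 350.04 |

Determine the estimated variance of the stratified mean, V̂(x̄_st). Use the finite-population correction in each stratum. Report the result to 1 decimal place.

V̂(x̄_st) ≈ 722.0

V̂(x̄_st) = Σ W_h² (1 − n_h/N_h) s_h²/n_h, with W_h = N_h/N and N = 2760:
  stratum XS: (540/2760)²·(1 − 91/540)·226.40²/91 = 17.9281
  stratum S: (900/2760)²·(1 − 55/900)·234.65²/55 = 99.9446
  stratum M: (400/2760)²·(1 − 73/400)·24.57²/73 = 0.141996
  stratum L: (920/2760)²·(1 − 22/920)·350.04²/22 = 604.03
V̂(x̄_st) = 722.045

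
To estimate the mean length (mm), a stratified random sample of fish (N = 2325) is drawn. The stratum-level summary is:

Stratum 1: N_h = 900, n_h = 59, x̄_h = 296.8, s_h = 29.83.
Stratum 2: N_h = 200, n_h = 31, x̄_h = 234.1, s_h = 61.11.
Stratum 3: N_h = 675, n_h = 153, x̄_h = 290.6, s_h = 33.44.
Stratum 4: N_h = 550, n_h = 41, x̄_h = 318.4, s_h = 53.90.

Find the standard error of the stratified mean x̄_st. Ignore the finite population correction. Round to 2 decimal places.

V̂(x̄_st) = Σ W_h² s_h²/n_h, with W_h = N_h/N and N = 2325:
  stratum 1: (900/2325)²·29.83²/59 = 2.25992
  stratum 2: (200/2325)²·61.11²/31 = 0.891409
  stratum 3: (675/2325)²·33.44²/153 = 0.616031
  stratum 4: (550/2325)²·53.90²/41 = 3.96527
V̂(x̄_st) = 7.73264
SE(x̄_st) = √7.73264 = 2.78076

SE(x̄_st) ≈ 2.78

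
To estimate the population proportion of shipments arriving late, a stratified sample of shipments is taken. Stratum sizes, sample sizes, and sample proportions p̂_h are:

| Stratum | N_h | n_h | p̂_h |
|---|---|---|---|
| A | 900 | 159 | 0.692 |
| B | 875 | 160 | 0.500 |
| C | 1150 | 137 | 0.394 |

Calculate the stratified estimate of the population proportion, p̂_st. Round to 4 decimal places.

N = 2925; stratum weights W_h = N_h/N.
p̂_st = Σ W_h p̂_h = (900·0.692 + 875·0.500 + 1150·0.394)/2925 = 0.51740

p̂_st ≈ 0.5174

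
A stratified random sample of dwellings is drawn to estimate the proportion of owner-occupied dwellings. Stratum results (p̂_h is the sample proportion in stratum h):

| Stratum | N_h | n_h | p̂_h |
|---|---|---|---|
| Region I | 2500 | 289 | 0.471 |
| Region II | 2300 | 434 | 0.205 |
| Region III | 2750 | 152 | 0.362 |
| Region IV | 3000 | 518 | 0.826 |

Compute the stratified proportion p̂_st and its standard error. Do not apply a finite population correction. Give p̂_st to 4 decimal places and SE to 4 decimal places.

N = 10550; stratum weights W_h = N_h/N.
p̂_st = Σ W_h p̂_h = (2500·0.471 + 2300·0.205 + 2750·0.362 + 3000·0.826)/10550 = 0.48555
V̂(p̂_st) = Σ W_h² p̂_h(1−p̂_h)/(n_h−1):
  stratum Region I: (2500/10550)²·0.471·0.529/288 = 4.85802e-05
  stratum Region II: (2300/10550)²·0.205·0.795/433 = 1.78889e-05
  stratum Region III: (2750/10550)²·0.362·0.638/151 = 0.000103923
  stratum Region IV: (3000/10550)²·0.826·0.174/517 = 2.2479e-05
V̂(p̂_st) = 0.000192871; SE = √V̂ = 0.0138878

p̂_st ≈ 0.4855, SE ≈ 0.0139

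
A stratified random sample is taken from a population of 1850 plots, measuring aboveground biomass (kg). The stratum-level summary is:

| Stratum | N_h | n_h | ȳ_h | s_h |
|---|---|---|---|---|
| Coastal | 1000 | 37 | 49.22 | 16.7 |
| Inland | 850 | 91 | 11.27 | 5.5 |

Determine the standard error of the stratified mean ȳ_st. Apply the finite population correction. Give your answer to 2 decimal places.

V̂(ȳ_st) = Σ W_h² (1 − n_h/N_h) s_h²/n_h, with W_h = N_h/N and N = 1850:
  stratum Coastal: (1000/1850)²·(1 − 37/1000)·16.7²/37 = 2.12087
  stratum Inland: (850/1850)²·(1 − 91/850)·5.5²/91 = 0.0626616
V̂(ȳ_st) = 2.18353
SE(ȳ_st) = √2.18353 = 1.47768

SE(ȳ_st) ≈ 1.48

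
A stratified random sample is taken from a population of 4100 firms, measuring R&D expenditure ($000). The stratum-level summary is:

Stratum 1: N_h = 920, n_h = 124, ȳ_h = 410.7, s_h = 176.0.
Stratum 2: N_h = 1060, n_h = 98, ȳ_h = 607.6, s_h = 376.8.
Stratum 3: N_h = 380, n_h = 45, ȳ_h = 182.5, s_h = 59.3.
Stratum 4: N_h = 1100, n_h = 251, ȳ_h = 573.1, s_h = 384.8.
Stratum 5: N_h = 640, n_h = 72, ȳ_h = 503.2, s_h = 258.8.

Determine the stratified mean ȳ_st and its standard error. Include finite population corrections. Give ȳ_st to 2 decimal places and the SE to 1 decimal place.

ȳ_st ≈ 498.47, SE ≈ 12.3

ȳ_st = Σ W_h ȳ_h = (920·410.7 + 1060·607.6 + 380·182.5 + 1100·573.1 + 640·503.2)/4100 = 498.46537
V̂(ȳ_st) = Σ W_h² (1 − n_h/N_h) s_h²/n_h, with W_h = N_h/N and N = 4100:
  stratum 1: (920/4100)²·(1 − 124/920)·176.0²/124 = 10.8827
  stratum 2: (1060/4100)²·(1 − 98/1060)·376.8²/98 = 87.8838
  stratum 3: (380/4100)²·(1 − 45/380)·59.3²/45 = 0.591776
  stratum 4: (1100/4100)²·(1 − 251/1100)·384.8²/251 = 32.774
  stratum 5: (640/4100)²·(1 − 72/640)·258.8²/72 = 20.1167
V̂(ȳ_st) = 152.249
SE(ȳ_st) = √152.249 = 12.3389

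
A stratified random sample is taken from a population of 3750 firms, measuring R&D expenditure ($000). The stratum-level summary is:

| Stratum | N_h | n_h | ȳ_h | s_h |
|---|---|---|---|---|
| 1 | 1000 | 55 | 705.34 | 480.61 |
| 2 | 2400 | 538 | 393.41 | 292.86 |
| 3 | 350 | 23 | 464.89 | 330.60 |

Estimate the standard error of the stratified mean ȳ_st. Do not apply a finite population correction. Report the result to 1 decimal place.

V̂(ȳ_st) = Σ W_h² s_h²/n_h, with W_h = N_h/N and N = 3750:
  stratum 1: (1000/3750)²·480.61²/55 = 298.649
  stratum 2: (2400/3750)²·292.86²/538 = 65.2977
  stratum 3: (350/3750)²·330.60²/23 = 41.3953
V̂(ȳ_st) = 405.342
SE(ȳ_st) = √405.342 = 20.1331

SE(ȳ_st) ≈ 20.1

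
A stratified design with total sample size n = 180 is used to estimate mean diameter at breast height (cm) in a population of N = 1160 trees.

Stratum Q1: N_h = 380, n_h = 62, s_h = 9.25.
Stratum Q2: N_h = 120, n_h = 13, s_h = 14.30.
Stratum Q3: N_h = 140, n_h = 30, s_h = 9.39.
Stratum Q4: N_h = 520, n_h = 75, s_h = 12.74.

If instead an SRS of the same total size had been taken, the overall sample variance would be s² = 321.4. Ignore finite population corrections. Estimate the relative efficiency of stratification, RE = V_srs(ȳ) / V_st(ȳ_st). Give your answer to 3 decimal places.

RE ≈ 2.248

V̂(ȳ_st) = Σ W_h² s_h²/n_h, with W_h = N_h/N and N = 1160:
  stratum Q1: (380/1160)²·9.25²/62 = 0.148096
  stratum Q2: (120/1160)²·14.30²/13 = 0.168335
  stratum Q3: (140/1160)²·9.39²/30 = 0.0428105
  stratum Q4: (520/1160)²·12.74²/75 = 0.434879
V_st = 0.794121
V_srs = s²/n = 321.4/180 = 1.78556
Relative efficiency = V_srs / V_st = 1.78556/0.794121 = 2.2485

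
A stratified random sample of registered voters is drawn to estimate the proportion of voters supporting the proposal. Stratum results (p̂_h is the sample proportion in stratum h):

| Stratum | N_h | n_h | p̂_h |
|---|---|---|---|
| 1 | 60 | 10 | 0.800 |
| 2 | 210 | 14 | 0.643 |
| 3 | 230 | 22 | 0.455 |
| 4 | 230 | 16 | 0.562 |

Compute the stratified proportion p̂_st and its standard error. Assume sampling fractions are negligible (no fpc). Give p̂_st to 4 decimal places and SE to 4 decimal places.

N = 730; stratum weights W_h = N_h/N.
p̂_st = Σ W_h p̂_h = (60·0.800 + 210·0.643 + 230·0.455 + 230·0.562)/730 = 0.57115
V̂(p̂_st) = Σ W_h² p̂_h(1−p̂_h)/(n_h−1):
  stratum 1: (60/730)²·0.800·0.200/9 = 0.000120098
  stratum 2: (210/730)²·0.643·0.357/13 = 0.00146126
  stratum 3: (230/730)²·0.455·0.545/21 = 0.00117219
  stratum 4: (230/730)²·0.562·0.438/15 = 0.00162903
V̂(p̂_st) = 0.00438258; SE = √V̂ = 0.0662011

p̂_st ≈ 0.5712, SE ≈ 0.0662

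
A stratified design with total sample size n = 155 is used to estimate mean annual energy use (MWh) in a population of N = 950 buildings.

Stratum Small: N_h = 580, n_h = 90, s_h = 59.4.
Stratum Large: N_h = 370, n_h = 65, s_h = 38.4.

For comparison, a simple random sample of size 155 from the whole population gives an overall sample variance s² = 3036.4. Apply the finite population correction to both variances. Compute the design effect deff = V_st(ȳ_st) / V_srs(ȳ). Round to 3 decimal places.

V̂(ȳ_st) = Σ W_h² (1 − n_h/N_h) s_h²/n_h, with W_h = N_h/N and N = 950:
  stratum Small: (580/950)²·(1 − 90/580)·59.4²/90 = 12.3455
  stratum Large: (370/950)²·(1 − 65/370)·38.4²/65 = 2.83663
V_st = 15.1821
V_srs = (1 − 155/950)·3036.4/155 = 16.3935
deff = V_st / V_srs = 15.1821/16.3935 = 0.9261

deff ≈ 0.926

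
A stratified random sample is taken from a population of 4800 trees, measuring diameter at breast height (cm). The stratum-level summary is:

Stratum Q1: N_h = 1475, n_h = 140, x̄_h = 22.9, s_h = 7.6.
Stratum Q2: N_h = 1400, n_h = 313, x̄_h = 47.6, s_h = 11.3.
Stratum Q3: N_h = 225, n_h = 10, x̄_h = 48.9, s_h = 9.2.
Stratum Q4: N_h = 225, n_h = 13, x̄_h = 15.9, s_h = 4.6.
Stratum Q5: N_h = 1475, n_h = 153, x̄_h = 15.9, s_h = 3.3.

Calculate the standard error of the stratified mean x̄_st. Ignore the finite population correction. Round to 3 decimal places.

V̂(x̄_st) = Σ W_h² s_h²/n_h, with W_h = N_h/N and N = 4800:
  stratum Q1: (1475/4800)²·7.6²/140 = 0.0389584
  stratum Q2: (1400/4800)²·11.3²/313 = 0.0347045
  stratum Q3: (225/4800)²·9.2²/10 = 0.0185977
  stratum Q4: (225/4800)²·4.6²/13 = 0.00357647
  stratum Q5: (1475/4800)²·3.3²/153 = 0.00672106
V̂(x̄_st) = 0.102558
SE(x̄_st) = √0.102558 = 0.320247

SE(x̄_st) ≈ 0.320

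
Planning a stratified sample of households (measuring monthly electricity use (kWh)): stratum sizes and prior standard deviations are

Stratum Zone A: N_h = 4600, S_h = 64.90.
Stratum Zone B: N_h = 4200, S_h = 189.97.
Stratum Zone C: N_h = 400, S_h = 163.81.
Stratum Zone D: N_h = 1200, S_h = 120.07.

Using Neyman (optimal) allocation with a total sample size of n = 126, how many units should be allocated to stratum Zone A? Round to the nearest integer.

Neyman allocation: n_h = n · N_h S_h / Σ N_i S_i, with n = 126.
  stratum Zone A: N_h·S_h = 4600·64.90 = 298540.00
  stratum Zone B: N_h·S_h = 4200·189.97 = 797874.00
  stratum Zone C: N_h·S_h = 400·163.81 = 65524.00
  stratum Zone D: N_h·S_h = 1200·120.07 = 144084.00
Σ N_h S_h = 1306022.00
n for stratum Zone A = 126·298540.00/1306022.00 = 28.802 → 29

29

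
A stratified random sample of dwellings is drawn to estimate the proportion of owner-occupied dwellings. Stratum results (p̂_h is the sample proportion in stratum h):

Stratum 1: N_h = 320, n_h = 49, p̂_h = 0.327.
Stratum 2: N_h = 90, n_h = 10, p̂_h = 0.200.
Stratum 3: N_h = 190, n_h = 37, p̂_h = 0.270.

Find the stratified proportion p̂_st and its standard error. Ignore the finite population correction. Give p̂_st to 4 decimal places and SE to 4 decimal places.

p̂_st ≈ 0.2899, SE ≈ 0.0475

N = 600; stratum weights W_h = N_h/N.
p̂_st = Σ W_h p̂_h = (320·0.327 + 90·0.200 + 190·0.270)/600 = 0.28990
V̂(p̂_st) = Σ W_h² p̂_h(1−p̂_h)/(n_h−1):
  stratum 1: (320/600)²·0.327·0.673/48 = 0.00130412
  stratum 2: (90/600)²·0.200·0.800/9 = 0.0004
  stratum 3: (190/600)²·0.270·0.730/36 = 0.000549021
V̂(p̂_st) = 0.00225315; SE = √V̂ = 0.0474673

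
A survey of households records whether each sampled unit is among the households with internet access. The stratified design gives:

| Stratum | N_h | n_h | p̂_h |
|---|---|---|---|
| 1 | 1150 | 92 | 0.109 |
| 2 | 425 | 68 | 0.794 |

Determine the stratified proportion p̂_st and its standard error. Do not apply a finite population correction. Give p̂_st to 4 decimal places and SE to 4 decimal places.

p̂_st ≈ 0.2938, SE ≈ 0.0273

N = 1575; stratum weights W_h = N_h/N.
p̂_st = Σ W_h p̂_h = (1150·0.109 + 425·0.794)/1575 = 0.29384
V̂(p̂_st) = Σ W_h² p̂_h(1−p̂_h)/(n_h−1):
  stratum 1: (1150/1575)²·0.109·0.891/91 = 0.00056898
  stratum 2: (425/1575)²·0.794·0.206/67 = 0.000177758
V̂(p̂_st) = 0.000746739; SE = √V̂ = 0.0273265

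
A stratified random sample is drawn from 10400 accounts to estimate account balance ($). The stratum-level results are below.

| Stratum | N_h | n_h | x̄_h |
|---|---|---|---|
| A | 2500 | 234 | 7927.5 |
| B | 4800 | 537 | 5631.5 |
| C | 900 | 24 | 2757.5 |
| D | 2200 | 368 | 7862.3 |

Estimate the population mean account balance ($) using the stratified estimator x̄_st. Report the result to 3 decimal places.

N = Σ N_h = 10400. Stratum weights W_h = N_h/N.
x̄_st = (2500·7927.5 + 4800·5631.5 + 900·2757.5 + 2200·7862.3) / 10400 = 6406.61154

x̄_st ≈ 6406.612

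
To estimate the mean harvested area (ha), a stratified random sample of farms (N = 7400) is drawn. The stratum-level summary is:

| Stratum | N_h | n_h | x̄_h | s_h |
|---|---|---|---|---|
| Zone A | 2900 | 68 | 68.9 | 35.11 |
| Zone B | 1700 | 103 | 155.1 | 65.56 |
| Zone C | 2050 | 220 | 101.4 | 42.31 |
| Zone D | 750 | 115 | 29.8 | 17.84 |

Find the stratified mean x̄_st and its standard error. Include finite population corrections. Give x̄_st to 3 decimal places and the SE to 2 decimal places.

x̄_st ≈ 93.743, SE ≈ 2.32

x̄_st = Σ W_h x̄_h = (2900·68.9 + 1700·155.1 + 2050·101.4 + 750·29.8)/7400 = 93.74324
V̂(x̄_st) = Σ W_h² (1 − n_h/N_h) s_h²/n_h, with W_h = N_h/N and N = 7400:
  stratum Zone A: (2900/7400)²·(1 − 68/2900)·35.11²/68 = 2.71882
  stratum Zone B: (1700/7400)²·(1 − 103/1700)·65.56²/103 = 2.06886
  stratum Zone C: (2050/7400)²·(1 − 220/2050)·42.31²/220 = 0.557449
  stratum Zone D: (750/7400)²·(1 − 115/750)·17.84²/115 = 0.0240693
V̂(x̄_st) = 5.3692
SE(x̄_st) = √5.3692 = 2.31715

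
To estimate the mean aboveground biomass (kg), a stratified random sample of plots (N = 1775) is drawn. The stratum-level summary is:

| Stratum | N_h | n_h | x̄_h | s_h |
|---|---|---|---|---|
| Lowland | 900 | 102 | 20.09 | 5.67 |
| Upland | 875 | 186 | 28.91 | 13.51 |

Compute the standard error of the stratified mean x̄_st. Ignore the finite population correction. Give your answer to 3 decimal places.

V̂(x̄_st) = Σ W_h² s_h²/n_h, with W_h = N_h/N and N = 1775:
  stratum Lowland: (900/1775)²·5.67²/102 = 0.0810316
  stratum Upland: (875/1775)²·13.51²/186 = 0.238461
V̂(x̄_st) = 0.319492
SE(x̄_st) = √0.319492 = 0.565237

SE(x̄_st) ≈ 0.565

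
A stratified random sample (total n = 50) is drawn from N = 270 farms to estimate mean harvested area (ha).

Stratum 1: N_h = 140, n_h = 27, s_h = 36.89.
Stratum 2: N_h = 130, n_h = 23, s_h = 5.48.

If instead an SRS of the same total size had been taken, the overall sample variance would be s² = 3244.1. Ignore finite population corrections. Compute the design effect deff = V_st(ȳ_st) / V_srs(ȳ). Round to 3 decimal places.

deff ≈ 0.214

V̂(ȳ_st) = Σ W_h² s_h²/n_h, with W_h = N_h/N and N = 270:
  stratum 1: (140/270)²·36.89²/27 = 13.5513
  stratum 2: (130/270)²·5.48²/23 = 0.302686
V_st = 13.854
V_srs = s²/n = 3244.1/50 = 64.882
deff = V_st / V_srs = 13.854/64.882 = 0.2135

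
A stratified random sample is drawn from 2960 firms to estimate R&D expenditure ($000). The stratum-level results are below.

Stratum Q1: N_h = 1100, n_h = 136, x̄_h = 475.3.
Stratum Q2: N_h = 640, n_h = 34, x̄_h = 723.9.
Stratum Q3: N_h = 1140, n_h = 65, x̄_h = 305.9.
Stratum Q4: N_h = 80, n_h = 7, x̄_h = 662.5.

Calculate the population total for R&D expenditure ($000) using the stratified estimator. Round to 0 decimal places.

τ̂_st ≈ 1387852

τ̂_st = Σ N_h x̄_h = 1100·475.3 + 640·723.9 + 1140·305.9 + 80·662.5 = 1387852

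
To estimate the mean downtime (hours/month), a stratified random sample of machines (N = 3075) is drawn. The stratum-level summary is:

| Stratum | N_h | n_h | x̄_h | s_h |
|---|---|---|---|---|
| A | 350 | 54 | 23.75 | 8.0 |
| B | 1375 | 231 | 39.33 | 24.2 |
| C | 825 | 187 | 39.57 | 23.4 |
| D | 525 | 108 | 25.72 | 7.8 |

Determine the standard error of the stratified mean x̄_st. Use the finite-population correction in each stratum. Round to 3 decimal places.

SE(x̄_st) ≈ 0.782

V̂(x̄_st) = Σ W_h² (1 − n_h/N_h) s_h²/n_h, with W_h = N_h/N and N = 3075:
  stratum A: (350/3075)²·(1 − 54/350)·8.0²/54 = 0.0129854
  stratum B: (1375/3075)²·(1 − 231/1375)·24.2²/231 = 0.421752
  stratum C: (825/3075)²·(1 − 187/825)·23.4²/187 = 0.162995
  stratum D: (525/3075)²·(1 − 108/525)·7.8²/108 = 0.0130428
V̂(x̄_st) = 0.610775
SE(x̄_st) = √0.610775 = 0.781521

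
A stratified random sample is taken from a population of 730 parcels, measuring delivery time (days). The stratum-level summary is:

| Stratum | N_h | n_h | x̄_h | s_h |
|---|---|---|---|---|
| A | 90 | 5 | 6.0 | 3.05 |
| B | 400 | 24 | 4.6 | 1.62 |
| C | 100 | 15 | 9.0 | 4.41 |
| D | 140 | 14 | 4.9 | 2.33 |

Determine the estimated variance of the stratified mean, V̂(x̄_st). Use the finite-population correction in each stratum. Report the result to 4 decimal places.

V̂(x̄_st) ≈ 0.0911

V̂(x̄_st) = Σ W_h² (1 − n_h/N_h) s_h²/n_h, with W_h = N_h/N and N = 730:
  stratum A: (90/730)²·(1 − 5/90)·3.05²/5 = 0.0267082
  stratum B: (400/730)²·(1 − 24/400)·1.62²/24 = 0.0308618
  stratum C: (100/730)²·(1 − 15/100)·4.41²/15 = 0.0206804
  stratum D: (140/730)²·(1 − 14/140)·2.33²/14 = 0.0128362
V̂(x̄_st) = 0.0910866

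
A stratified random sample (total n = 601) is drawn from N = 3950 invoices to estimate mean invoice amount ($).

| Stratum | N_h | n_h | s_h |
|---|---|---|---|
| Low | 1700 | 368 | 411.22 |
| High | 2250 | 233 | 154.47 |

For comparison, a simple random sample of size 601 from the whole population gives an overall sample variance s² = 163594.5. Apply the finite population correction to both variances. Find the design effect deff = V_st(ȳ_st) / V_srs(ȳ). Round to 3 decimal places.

deff ≈ 0.418

V̂(ȳ_st) = Σ W_h² (1 − n_h/N_h) s_h²/n_h, with W_h = N_h/N and N = 3950:
  stratum Low: (1700/3950)²·(1 − 368/1700)·411.22²/368 = 66.6898
  stratum High: (2250/3950)²·(1 − 233/2250)·154.47²/233 = 29.787
V_st = 96.4768
V_srs = (1 − 601/3950)·163594.5/601 = 230.787
deff = V_st / V_srs = 96.4768/230.787 = 0.4180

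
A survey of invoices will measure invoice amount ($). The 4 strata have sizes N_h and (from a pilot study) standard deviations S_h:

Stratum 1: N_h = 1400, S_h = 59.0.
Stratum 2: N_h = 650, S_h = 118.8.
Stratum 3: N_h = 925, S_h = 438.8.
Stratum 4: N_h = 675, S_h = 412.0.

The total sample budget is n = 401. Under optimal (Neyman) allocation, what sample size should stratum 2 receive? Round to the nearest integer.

37

Neyman allocation: n_h = n · N_h S_h / Σ N_i S_i, with n = 401.
  stratum 1: N_h·S_h = 1400·59.0 = 82600.00
  stratum 2: N_h·S_h = 650·118.8 = 77220.00
  stratum 3: N_h·S_h = 925·438.8 = 405890.00
  stratum 4: N_h·S_h = 675·412.0 = 278100.00
Σ N_h S_h = 843810.00
n for stratum 2 = 401·77220.00/843810.00 = 36.697 → 37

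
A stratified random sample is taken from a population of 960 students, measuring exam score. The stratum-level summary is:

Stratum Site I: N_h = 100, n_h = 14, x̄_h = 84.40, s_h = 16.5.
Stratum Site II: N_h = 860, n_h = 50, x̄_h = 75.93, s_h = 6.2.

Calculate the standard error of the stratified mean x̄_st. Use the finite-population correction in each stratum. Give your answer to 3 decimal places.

V̂(x̄_st) = Σ W_h² (1 − n_h/N_h) s_h²/n_h, with W_h = N_h/N and N = 960:
  stratum Site I: (100/960)²·(1 − 14/100)·16.5²/14 = 0.181466
  stratum Site II: (860/960)²·(1 − 50/860)·6.2²/50 = 0.581105
V̂(x̄_st) = 0.762571
SE(x̄_st) = √0.762571 = 0.873253

SE(x̄_st) ≈ 0.873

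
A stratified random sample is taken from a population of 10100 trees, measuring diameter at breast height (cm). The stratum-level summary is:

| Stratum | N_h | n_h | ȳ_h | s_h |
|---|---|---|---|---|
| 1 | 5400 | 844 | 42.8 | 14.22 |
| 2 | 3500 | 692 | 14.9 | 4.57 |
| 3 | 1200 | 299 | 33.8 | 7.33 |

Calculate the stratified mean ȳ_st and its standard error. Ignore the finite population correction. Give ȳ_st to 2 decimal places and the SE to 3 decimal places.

ȳ_st = Σ W_h ȳ_h = (5400·42.8 + 3500·14.9 + 1200·33.8)/10100 = 32.06238
V̂(ȳ_st) = Σ W_h² s_h²/n_h, with W_h = N_h/N and N = 10100:
  stratum 1: (5400/10100)²·14.22²/844 = 0.068486
  stratum 2: (3500/10100)²·4.57²/692 = 0.00362426
  stratum 3: (1200/10100)²·7.33²/299 = 0.00253663
V̂(ȳ_st) = 0.0746468
SE(ȳ_st) = √0.0746468 = 0.273216

ȳ_st ≈ 32.06, SE ≈ 0.273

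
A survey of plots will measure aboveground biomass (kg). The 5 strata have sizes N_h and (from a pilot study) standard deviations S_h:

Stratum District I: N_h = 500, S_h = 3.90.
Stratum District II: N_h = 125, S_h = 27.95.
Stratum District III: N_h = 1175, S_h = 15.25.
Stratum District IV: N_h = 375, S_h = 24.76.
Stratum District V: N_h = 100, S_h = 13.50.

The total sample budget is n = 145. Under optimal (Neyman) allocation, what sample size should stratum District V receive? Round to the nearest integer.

Neyman allocation: n_h = n · N_h S_h / Σ N_i S_i, with n = 145.
  stratum District I: N_h·S_h = 500·3.90 = 1950.00
  stratum District II: N_h·S_h = 125·27.95 = 3493.75
  stratum District III: N_h·S_h = 1175·15.25 = 17918.75
  stratum District IV: N_h·S_h = 375·24.76 = 9285.00
  stratum District V: N_h·S_h = 100·13.50 = 1350.00
Σ N_h S_h = 33997.50
n for stratum District V = 145·1350.00/33997.50 = 5.758 → 6

6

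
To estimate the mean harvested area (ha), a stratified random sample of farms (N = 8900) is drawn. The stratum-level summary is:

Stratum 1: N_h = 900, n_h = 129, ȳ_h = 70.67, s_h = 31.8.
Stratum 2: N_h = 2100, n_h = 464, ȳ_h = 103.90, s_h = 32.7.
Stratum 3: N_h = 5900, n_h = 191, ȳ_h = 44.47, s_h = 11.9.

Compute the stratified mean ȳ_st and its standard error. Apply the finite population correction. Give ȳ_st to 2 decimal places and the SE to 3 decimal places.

ȳ_st = Σ W_h ȳ_h = (900·70.67 + 2100·103.90 + 5900·44.47)/8900 = 61.14225
V̂(ȳ_st) = Σ W_h² (1 − n_h/N_h) s_h²/n_h, with W_h = N_h/N and N = 8900:
  stratum 1: (900/8900)²·(1 − 129/900)·31.8²/129 = 0.0686723
  stratum 2: (2100/8900)²·(1 − 464/2100)·32.7²/464 = 0.099954
  stratum 3: (5900/8900)²·(1 − 191/5900)·11.9²/191 = 0.315277
V̂(ȳ_st) = 0.483903
SE(ȳ_st) = √0.483903 = 0.695632

ȳ_st ≈ 61.14, SE ≈ 0.696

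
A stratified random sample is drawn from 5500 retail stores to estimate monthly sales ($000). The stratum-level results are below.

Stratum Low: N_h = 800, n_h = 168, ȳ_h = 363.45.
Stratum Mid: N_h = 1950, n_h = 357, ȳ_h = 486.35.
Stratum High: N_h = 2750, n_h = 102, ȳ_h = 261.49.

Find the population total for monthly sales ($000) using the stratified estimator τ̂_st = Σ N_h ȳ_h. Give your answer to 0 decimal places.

τ̂_st = Σ N_h ȳ_h = 800·363.45 + 1950·486.35 + 2750·261.49 = 1958240

τ̂_st ≈ 1958240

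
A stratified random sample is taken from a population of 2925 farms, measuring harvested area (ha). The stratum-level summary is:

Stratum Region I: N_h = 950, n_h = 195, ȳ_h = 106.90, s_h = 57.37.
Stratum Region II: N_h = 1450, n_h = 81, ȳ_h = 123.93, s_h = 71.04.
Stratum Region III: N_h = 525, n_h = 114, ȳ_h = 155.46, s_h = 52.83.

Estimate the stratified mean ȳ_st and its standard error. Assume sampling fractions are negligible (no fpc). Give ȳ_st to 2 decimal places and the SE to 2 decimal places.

ȳ_st = Σ W_h ȳ_h = (950·106.90 + 1450·123.93 + 525·155.46)/2925 = 124.05812
V̂(ȳ_st) = Σ W_h² s_h²/n_h, with W_h = N_h/N and N = 2925:
  stratum Region I: (950/2925)²·57.37²/195 = 1.78045
  stratum Region II: (1450/2925)²·71.04²/81 = 15.3111
  stratum Region III: (525/2925)²·52.83²/114 = 0.788721
V̂(ȳ_st) = 17.8802
SE(ȳ_st) = √17.8802 = 4.2285

ȳ_st ≈ 124.06, SE ≈ 4.23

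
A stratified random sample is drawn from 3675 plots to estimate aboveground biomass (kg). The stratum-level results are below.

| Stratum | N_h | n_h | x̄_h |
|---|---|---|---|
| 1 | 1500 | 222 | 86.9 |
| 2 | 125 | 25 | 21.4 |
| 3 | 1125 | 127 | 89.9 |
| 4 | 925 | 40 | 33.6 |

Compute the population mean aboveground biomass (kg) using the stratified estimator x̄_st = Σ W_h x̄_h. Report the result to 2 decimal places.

N = Σ N_h = 3675. Stratum weights W_h = N_h/N.
x̄_st = (1500·86.9 + 125·21.4 + 1125·89.9 + 925·33.6) / 3675 = 72.1748

x̄_st ≈ 72.17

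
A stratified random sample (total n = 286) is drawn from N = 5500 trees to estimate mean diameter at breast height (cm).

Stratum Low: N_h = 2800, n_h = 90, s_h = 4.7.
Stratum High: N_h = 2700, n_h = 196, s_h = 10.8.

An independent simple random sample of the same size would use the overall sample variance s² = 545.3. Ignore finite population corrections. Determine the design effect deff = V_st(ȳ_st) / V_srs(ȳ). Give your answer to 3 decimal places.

V̂(ȳ_st) = Σ W_h² s_h²/n_h, with W_h = N_h/N and N = 5500:
  stratum Low: (2800/5500)²·4.7²/90 = 0.0636127
  stratum High: (2700/5500)²·10.8²/196 = 0.143415
V_st = 0.207027
V_srs = s²/n = 545.3/286 = 1.90664
deff = V_st / V_srs = 0.207027/1.90664 = 0.1086

deff ≈ 0.109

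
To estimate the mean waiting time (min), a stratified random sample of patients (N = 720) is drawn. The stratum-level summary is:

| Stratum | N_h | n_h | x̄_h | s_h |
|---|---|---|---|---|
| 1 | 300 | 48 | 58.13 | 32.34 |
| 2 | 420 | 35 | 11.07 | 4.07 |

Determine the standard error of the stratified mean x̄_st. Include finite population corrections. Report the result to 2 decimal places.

SE(x̄_st) ≈ 1.82

V̂(x̄_st) = Σ W_h² (1 − n_h/N_h) s_h²/n_h, with W_h = N_h/N and N = 720:
  stratum 1: (300/720)²·(1 − 48/300)·32.34²/48 = 3.17757
  stratum 2: (420/720)²·(1 − 35/420)·4.07²/35 = 0.147627
V̂(x̄_st) = 3.3252
SE(x̄_st) = √3.3252 = 1.82351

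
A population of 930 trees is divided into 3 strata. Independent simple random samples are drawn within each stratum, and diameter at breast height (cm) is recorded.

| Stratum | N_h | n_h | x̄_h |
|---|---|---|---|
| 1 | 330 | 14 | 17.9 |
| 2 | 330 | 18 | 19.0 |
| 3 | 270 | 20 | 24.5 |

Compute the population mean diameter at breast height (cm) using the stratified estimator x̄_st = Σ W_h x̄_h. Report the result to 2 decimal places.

N = Σ N_h = 930. Stratum weights W_h = N_h/N.
x̄_st = (330·17.9 + 330·19.0 + 270·24.5) / 930 = 20.2065

x̄_st ≈ 20.21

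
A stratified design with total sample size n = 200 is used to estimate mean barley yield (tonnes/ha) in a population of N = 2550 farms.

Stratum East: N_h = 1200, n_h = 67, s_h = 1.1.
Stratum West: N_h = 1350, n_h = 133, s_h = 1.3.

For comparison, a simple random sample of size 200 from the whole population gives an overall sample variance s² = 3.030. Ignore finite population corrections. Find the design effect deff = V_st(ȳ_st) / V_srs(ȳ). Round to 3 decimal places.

V̂(ȳ_st) = Σ W_h² s_h²/n_h, with W_h = N_h/N and N = 2550:
  stratum East: (1200/2550)²·1.1²/67 = 0.00399938
  stratum West: (1350/2550)²·1.3²/133 = 0.00356141
V_st = 0.00756079
V_srs = s²/n = 3.030/200 = 0.01515
deff = V_st / V_srs = 0.00756079/0.01515 = 0.4991

deff ≈ 0.499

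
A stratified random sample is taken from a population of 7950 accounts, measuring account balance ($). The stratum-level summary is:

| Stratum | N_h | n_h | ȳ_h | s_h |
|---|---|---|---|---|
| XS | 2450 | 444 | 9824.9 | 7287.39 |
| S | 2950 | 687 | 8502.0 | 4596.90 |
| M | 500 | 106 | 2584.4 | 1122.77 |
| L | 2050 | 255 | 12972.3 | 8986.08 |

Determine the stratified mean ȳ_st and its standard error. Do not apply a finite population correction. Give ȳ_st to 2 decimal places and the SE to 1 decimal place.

ȳ_st = Σ W_h ȳ_h = (2450·9824.9 + 2950·8502.0 + 500·2584.4 + 2050·12972.3)/7950 = 9690.22893
V̂(ȳ_st) = Σ W_h² s_h²/n_h, with W_h = N_h/N and N = 7950:
  stratum XS: (2450/7950)²·7287.39²/444 = 11359.5
  stratum S: (2950/7950)²·4596.90²/687 = 4235.29
  stratum M: (500/7950)²·1122.77²/106 = 47.0415
  stratum L: (2050/7950)²·8986.08²/255 = 21055.9
V̂(ȳ_st) = 36697.7
SE(ȳ_st) = √36697.7 = 191.567

ȳ_st ≈ 9690.23, SE ≈ 191.6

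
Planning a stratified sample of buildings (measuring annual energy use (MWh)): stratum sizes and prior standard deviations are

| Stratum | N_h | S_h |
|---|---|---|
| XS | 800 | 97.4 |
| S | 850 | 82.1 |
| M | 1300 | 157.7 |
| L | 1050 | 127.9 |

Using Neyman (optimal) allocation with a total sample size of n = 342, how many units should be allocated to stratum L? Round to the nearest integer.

94

Neyman allocation: n_h = n · N_h S_h / Σ N_i S_i, with n = 342.
  stratum XS: N_h·S_h = 800·97.4 = 77920.00
  stratum S: N_h·S_h = 850·82.1 = 69785.00
  stratum M: N_h·S_h = 1300·157.7 = 205010.00
  stratum L: N_h·S_h = 1050·127.9 = 134295.00
Σ N_h S_h = 487010.00
n for stratum L = 342·134295.00/487010.00 = 94.308 → 94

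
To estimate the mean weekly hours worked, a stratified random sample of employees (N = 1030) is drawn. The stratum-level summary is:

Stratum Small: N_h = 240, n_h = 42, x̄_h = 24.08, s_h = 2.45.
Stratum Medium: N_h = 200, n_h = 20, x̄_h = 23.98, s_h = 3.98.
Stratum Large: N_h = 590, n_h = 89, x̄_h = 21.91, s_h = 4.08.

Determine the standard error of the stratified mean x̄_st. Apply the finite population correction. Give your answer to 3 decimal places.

V̂(x̄_st) = Σ W_h² (1 − n_h/N_h) s_h²/n_h, with W_h = N_h/N and N = 1030:
  stratum Small: (240/1030)²·(1 − 42/240)·2.45²/42 = 0.00640155
  stratum Medium: (200/1030)²·(1 − 20/200)·3.98²/20 = 0.026876
  stratum Large: (590/1030)²·(1 − 89/590)·4.08²/89 = 0.0521129
V̂(x̄_st) = 0.0853905
SE(x̄_st) = √0.0853905 = 0.292216

SE(x̄_st) ≈ 0.292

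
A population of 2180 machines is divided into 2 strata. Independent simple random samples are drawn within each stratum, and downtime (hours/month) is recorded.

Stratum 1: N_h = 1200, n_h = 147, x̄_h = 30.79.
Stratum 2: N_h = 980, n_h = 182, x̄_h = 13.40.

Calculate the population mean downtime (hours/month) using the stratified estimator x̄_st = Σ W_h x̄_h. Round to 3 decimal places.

N = Σ N_h = 2180. Stratum weights W_h = N_h/N.
x̄_st = (1200·30.79 + 980·13.40) / 2180 = 22.97248

x̄_st ≈ 22.972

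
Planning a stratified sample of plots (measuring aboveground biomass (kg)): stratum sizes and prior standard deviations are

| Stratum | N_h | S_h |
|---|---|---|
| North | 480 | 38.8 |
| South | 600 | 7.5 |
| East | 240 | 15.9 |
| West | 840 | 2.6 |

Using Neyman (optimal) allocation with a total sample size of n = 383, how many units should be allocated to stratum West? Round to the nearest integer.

29

Neyman allocation: n_h = n · N_h S_h / Σ N_i S_i, with n = 383.
  stratum North: N_h·S_h = 480·38.8 = 18624.00
  stratum South: N_h·S_h = 600·7.5 = 4500.00
  stratum East: N_h·S_h = 240·15.9 = 3816.00
  stratum West: N_h·S_h = 840·2.6 = 2184.00
Σ N_h S_h = 29124.00
n for stratum West = 383·2184.00/29124.00 = 28.721 → 29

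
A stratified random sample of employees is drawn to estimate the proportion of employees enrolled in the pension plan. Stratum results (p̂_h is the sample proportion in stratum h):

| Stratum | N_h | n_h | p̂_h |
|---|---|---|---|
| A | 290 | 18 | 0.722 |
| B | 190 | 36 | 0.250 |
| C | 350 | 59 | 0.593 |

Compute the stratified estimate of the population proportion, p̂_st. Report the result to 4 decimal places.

N = 830; stratum weights W_h = N_h/N.
p̂_st = Σ W_h p̂_h = (290·0.722 + 190·0.250 + 350·0.593)/830 = 0.55955

p̂_st ≈ 0.5596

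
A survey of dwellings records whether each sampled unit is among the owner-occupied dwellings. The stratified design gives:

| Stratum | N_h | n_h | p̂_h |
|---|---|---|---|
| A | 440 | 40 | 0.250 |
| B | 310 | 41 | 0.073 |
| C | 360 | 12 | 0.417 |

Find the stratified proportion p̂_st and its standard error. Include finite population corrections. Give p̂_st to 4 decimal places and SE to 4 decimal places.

p̂_st ≈ 0.2547, SE ≈ 0.0552

N = 1110; stratum weights W_h = N_h/N.
p̂_st = Σ W_h p̂_h = (440·0.250 + 310·0.073 + 360·0.417)/1110 = 0.25473
V̂(p̂_st) = Σ W_h² (1 − n_h/N_h) p̂_h(1−p̂_h)/(n_h−1):
  stratum A: (440/1110)²·(1 − 40/440)·0.250·0.750/39 = 0.000686757
  stratum B: (310/1110)²·(1 − 41/310)·0.073·0.927/40 = 0.000114501
  stratum C: (360/1110)²·(1 − 12/360)·0.417·0.583/11 = 0.00224723
V̂(p̂_st) = 0.00304849; SE = √V̂ = 0.0552131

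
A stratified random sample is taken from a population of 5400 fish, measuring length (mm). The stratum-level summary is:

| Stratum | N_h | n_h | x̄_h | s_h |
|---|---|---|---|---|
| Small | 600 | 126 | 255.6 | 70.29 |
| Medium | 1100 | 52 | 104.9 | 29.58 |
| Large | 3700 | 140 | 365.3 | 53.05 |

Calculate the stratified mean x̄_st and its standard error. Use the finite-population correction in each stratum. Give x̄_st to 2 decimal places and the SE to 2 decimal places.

x̄_st ≈ 300.07, SE ≈ 3.18

x̄_st = Σ W_h x̄_h = (600·255.6 + 1100·104.9 + 3700·365.3)/5400 = 300.06667
V̂(x̄_st) = Σ W_h² (1 − n_h/N_h) s_h²/n_h, with W_h = N_h/N and N = 5400:
  stratum Small: (600/5400)²·(1 − 126/600)·70.29²/126 = 0.382436
  stratum Medium: (1100/5400)²·(1 − 52/1100)·29.58²/52 = 0.665211
  stratum Large: (3700/5400)²·(1 − 140/3700)·53.05²/140 = 9.08044
V̂(x̄_st) = 10.1281
SE(x̄_st) = √10.1281 = 3.18247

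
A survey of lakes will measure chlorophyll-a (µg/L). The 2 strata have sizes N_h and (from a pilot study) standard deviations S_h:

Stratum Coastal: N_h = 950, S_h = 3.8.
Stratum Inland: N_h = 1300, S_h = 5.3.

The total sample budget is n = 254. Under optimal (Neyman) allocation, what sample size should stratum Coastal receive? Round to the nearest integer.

Neyman allocation: n_h = n · N_h S_h / Σ N_i S_i, with n = 254.
  stratum Coastal: N_h·S_h = 950·3.8 = 3610.00
  stratum Inland: N_h·S_h = 1300·5.3 = 6890.00
Σ N_h S_h = 10500.00
n for stratum Coastal = 254·3610.00/10500.00 = 87.328 → 87

87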